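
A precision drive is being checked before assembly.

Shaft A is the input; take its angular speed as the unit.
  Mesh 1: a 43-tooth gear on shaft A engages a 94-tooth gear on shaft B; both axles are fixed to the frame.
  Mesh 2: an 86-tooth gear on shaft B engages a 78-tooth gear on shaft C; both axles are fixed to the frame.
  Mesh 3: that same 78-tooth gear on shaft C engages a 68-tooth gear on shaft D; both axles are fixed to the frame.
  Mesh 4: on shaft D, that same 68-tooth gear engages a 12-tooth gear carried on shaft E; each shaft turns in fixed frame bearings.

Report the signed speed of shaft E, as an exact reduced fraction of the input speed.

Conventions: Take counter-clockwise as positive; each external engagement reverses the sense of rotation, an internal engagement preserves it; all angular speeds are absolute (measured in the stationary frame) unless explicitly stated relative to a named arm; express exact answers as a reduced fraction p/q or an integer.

4-mesh fixed-axis compound train (all bearings frame-fixed)
mesh 1 [43T→94T]: |ω|/ω_in = 1×43/94 = 43/94, sense flips to −
mesh 2 [86T→78T]: |ω|/ω_in = (43/94)×86/78 = 1849/3666, sense flips to +
mesh 3 [78T→68T]: |ω|/ω_in = (1849/3666)×78/68 = 1849/3196, sense flips to −
mesh 4 [68T→12T]: |ω|/ω_in = (1849/3196)×68/12 = 1849/564, sense flips to +
signed output speed (× input speed) = 1849/564

1849/564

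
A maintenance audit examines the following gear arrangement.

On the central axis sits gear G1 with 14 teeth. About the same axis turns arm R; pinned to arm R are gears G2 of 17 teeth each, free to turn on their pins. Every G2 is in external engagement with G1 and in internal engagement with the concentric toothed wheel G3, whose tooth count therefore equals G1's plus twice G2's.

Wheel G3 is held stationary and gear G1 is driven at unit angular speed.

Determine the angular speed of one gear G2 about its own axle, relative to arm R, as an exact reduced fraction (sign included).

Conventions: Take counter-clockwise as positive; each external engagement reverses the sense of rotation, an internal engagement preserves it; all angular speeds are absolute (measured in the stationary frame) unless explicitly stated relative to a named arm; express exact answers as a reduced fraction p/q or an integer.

planetary set (14T centre, 17T on arm, 48T internal) — Willis relation
ring teeth: 14 + 2·17 = 48
14(ω_sun−ω_arm) = −48(ω_ring−ω_arm),  ω_ring = 0, ω_sun = 1
14(1−ω_arm) = −48(0−ω_arm)  ⇒  62·ω_arm = 14  ⇒  ω_arm = 7/31
sun–planet mesh: 14·(1−7/31) = −17·(ω_p−ω_arm)  ⇒  ω_p−ω_arm = -336/527
exact speed ratio = -336/527

-336/527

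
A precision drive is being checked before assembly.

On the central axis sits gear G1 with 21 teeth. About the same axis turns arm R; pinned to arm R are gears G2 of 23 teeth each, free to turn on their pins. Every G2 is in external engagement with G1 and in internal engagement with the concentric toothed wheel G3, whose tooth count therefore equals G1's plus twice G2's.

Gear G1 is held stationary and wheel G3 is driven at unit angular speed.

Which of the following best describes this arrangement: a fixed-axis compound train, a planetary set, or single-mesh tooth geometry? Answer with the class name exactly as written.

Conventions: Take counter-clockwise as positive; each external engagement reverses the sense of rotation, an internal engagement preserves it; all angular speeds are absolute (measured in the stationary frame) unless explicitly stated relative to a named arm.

planetary set

planetary set (21T centre, 23T on arm, 67T internal) — Willis relation
classification: planetary set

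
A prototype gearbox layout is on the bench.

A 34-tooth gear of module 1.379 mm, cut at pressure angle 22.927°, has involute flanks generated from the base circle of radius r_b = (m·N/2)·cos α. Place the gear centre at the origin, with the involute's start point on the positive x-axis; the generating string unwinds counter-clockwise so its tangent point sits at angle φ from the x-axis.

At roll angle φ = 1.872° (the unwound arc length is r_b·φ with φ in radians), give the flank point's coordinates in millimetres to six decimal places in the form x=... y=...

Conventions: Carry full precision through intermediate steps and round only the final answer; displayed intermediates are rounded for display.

topology: single-mesh involute geometry — m = 1.379, N = 34
pitch radius r_p = m·N/2 = 1.379·34/2 = 23.443000
base radius r_b = r_p·cos α = 23.443000·cos 22.927° = 21.591048
roll angle φ = 1.872° = 0.03267256 rad
x = r_b·(cos φ + φ·sin φ) = 21.602569
y = r_b·(sin φ − φ·cos φ) = 0.000251

x=21.602569 y=0.000251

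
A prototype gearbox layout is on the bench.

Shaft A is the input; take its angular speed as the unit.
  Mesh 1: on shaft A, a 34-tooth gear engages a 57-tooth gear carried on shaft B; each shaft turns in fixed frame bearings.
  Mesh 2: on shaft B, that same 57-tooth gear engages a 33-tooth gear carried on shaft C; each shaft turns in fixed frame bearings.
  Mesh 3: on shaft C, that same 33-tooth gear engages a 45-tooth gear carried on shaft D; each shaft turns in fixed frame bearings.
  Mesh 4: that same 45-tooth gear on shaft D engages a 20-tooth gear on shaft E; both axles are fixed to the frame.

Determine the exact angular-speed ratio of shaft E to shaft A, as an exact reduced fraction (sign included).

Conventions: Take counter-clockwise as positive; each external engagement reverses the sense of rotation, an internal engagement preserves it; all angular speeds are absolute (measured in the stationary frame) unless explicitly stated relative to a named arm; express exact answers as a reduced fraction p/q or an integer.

17/10

class = fixed-axis compound train [4 meshes; 4 ratios multiply, 4 sense flips]
mesh 1 [34T→57T]: running ratio 34/57, sense −
mesh 2 [57T→33T]: running ratio 34/33, sense +
mesh 3 [33T→45T]: running ratio 34/45, sense −
mesh 4 [45T→20T]: running ratio 17/10, sense +
ω_out/ω_in = 17/10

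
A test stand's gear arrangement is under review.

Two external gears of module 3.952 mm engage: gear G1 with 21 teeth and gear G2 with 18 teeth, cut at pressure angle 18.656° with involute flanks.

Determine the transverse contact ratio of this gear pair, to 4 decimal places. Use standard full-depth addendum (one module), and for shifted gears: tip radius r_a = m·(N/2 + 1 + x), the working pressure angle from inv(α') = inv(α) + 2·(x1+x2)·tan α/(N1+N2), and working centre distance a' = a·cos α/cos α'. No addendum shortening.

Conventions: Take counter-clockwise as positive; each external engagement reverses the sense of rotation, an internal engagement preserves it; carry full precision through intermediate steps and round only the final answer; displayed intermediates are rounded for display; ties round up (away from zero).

class = single-mesh tooth geometry [involute pair 21T × 18T, m = 3.952]
base radii: r_b1 = 39.315643, r_b2 = 33.699123
tip radii: r_a1 = 45.448000, r_a2 = 39.520000
no profile shift: α' = α, a' = a
action lengths: √(r_a1²−r_b1²) = 22.799143, √(r_a2²−r_b2²) = 20.644601
base pitch p_b = π·m·cos α = 11.763213
CR = (22.799143 + 20.644601 − 77.064000·sin 18.65600°)/11.763213 = 1.597530
contact ratio ≈ 1.5975

1.5975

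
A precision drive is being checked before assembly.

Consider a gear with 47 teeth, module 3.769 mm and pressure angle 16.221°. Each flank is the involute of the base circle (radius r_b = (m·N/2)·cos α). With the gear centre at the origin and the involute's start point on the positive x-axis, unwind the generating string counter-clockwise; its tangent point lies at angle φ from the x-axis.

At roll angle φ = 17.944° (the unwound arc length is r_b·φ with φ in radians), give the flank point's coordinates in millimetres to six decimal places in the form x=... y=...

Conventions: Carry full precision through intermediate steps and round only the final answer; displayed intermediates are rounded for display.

x=89.114634 y=0.862293

class = single-mesh tooth geometry [base-circle involute, m = 3.769, 47T]
pitch radius r_p = m·N/2 = 3.769·47/2 = 88.571500
base radius r_b = r_p·cos α = 88.571500·cos 16.221° = 85.045590
roll angle φ = 17.944° = 0.31318188 rad
x = r_b·(cos φ + φ·sin φ) = 89.114634
y = r_b·(sin φ − φ·cos φ) = 0.862293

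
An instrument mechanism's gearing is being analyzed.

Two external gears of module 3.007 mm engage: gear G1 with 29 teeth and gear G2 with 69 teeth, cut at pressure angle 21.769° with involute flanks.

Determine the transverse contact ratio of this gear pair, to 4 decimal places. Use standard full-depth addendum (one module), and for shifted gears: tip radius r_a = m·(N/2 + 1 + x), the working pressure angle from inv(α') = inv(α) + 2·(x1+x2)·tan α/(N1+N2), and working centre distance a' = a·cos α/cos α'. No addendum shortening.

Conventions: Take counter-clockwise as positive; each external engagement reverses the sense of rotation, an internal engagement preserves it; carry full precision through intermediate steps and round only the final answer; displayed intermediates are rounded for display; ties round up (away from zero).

1.6421

topology: single-mesh involute geometry — m = 3.007, 29T/69T pair
base radii: r_b1 = 40.492130, r_b2 = 96.343343
tip radii: r_a1 = 46.608500, r_a2 = 106.748500
no profile shift: α' = α, a' = a
action lengths: √(r_a1²−r_b1²) = 23.081155, √(r_a2²−r_b2²) = 45.969582
base pitch p_b = π·m·cos α = 8.773088
CR = (23.081155 + 45.969582 − 147.343000·sin 21.76900°)/8.773088 = 1.642103
contact ratio ≈ 1.6421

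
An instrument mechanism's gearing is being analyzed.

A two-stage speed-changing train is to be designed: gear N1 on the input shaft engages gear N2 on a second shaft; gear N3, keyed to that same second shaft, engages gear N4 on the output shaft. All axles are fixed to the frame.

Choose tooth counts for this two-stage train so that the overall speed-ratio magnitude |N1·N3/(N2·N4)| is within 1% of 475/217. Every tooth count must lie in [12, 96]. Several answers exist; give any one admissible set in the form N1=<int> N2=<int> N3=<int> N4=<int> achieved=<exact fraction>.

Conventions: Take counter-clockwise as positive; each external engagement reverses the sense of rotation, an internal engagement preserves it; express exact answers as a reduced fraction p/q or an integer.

2-stage fixed-axis compound train for ratio 475/217
target = 475/217 in lowest terms: an exact hit needs N1·N3 = k·475 and N2·N4 = k·217 for one integer k, every count in [12, 96]; additionally prefer no 1:1 stage (N1 ≠ N2, N3 ≠ N4)
k = 1: no 1:1-free in-range split of k·475 and k·217 into factor pairs; take k = 2
k = 2: N1·N3 = 950 = 19·50, N2·N4 = 434 = 14·31
achieved = 19·50/(14·31) = 475/217; |achieved − target| = 0 ≤ 19/868 ✓

N1=19 N2=14 N3=50 N4=31 achieved=475/217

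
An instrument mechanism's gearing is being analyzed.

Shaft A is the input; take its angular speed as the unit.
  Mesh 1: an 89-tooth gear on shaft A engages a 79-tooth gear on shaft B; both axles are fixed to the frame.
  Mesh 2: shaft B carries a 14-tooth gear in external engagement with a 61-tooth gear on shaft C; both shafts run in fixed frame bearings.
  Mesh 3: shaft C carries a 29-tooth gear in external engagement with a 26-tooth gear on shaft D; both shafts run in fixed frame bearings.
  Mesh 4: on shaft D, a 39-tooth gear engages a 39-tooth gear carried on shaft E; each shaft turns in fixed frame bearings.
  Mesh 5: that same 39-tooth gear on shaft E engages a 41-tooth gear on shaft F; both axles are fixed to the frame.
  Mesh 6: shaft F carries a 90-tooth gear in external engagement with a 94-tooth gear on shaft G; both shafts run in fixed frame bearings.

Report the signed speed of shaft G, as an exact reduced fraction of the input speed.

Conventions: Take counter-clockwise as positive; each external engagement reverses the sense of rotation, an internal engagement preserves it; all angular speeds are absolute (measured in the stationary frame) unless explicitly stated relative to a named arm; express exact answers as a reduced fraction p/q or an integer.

6-mesh fixed-axis compound train (all bearings frame-fixed)
mesh 1 [89T→79T]: |ω|/ω_in = 1×89/79 = 89/79, sense flips to −
mesh 2 [14T→61T]: |ω|/ω_in = (89/79)×14/61 = 1246/4819, sense flips to +
mesh 3 [29T→26T]: |ω|/ω_in = (1246/4819)×29/26 = 18067/62647, sense flips to −
mesh 4 [39T→39T]: |ω|/ω_in = (18067/62647)×39/39 = 18067/62647, sense flips to +
mesh 5 [39T→41T]: |ω|/ω_in = (18067/62647)×39/41 = 54201/197579, sense flips to −
mesh 6 [90T→94T]: |ω|/ω_in = (54201/197579)×90/94 = 2439045/9286213, sense flips to +
signed output speed (× input speed) = 2439045/9286213

2439045/9286213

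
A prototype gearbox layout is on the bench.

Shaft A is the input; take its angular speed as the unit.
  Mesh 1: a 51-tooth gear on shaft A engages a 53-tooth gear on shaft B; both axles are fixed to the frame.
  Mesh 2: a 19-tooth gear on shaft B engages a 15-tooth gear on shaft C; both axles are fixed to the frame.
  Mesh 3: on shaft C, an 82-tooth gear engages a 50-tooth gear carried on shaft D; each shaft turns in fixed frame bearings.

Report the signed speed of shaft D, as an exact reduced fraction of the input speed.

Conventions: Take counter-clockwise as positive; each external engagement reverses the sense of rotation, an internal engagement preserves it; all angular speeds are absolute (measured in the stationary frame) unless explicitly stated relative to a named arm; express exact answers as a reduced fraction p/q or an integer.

3-mesh fixed-axis compound train (all bearings frame-fixed)
mesh 1 [51T→53T]: |ω|/ω_in = 1×51/53 = 51/53, sense flips to −
mesh 2 [19T→15T]: |ω|/ω_in = (51/53)×19/15 = 323/265, sense flips to +
mesh 3 [82T→50T]: |ω|/ω_in = (323/265)×82/50 = 13243/6625, sense flips to −
signed output speed (× input speed) = -13243/6625

-13243/6625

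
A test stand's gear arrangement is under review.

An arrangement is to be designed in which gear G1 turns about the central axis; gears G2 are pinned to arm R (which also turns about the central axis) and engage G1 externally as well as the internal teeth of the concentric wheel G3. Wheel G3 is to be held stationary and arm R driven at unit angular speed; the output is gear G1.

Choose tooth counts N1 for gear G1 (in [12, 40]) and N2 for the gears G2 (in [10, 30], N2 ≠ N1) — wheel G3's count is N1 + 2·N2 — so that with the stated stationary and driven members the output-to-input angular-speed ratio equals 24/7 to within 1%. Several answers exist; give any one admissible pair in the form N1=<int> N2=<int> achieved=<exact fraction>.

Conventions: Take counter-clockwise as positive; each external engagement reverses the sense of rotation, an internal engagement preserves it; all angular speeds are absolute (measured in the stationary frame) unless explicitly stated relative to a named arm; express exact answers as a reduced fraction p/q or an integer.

class = planetary set [ratio 24/7 wanted; Willis about the carrier]
Willis with ω_ring = 0: ω_sun/ω_arm = (N1+N3)/N1; set equal to 24/7  ⇒  N3/N1 = 24/7 − 1 = 17/7
N3 = N1 + 2·N2  ⇒  N2/N1 = (N3/N1 − 1)/2 = (17/7 − 1)/2 = 5/7
smallest multiple with N1 ≥ 12 and N2 ≥ 10: k = 2  ⇒  N1 = 2·7 = 14, N2 = 2·5 = 10 (N1 ≤ 40, N2 ≤ 30, N2 ≠ N1 ✓), N3 = 14 + 2·10 = 34
check: (N1+N3)/N1 with N1 = 14, N3 = 34 gives 24/7; |achieved − target| = 0 ≤ 6/175 ✓

N1=14 N2=10 achieved=24/7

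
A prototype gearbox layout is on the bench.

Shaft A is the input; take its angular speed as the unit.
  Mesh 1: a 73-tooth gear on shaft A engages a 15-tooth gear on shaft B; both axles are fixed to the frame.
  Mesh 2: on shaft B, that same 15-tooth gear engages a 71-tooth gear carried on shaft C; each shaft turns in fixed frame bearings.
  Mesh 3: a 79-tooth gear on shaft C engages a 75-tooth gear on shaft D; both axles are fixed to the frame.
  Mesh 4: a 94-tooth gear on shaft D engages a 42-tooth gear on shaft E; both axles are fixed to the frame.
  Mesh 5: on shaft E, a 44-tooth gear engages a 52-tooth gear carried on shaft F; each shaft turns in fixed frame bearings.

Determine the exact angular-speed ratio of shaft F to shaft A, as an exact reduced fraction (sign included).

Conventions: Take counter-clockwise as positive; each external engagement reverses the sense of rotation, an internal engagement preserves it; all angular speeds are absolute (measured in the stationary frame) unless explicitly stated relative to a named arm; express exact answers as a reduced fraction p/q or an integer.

-2981539/1453725

class = fixed-axis compound train [5 meshes; 5 ratios multiply, 5 sense flips]
mesh 1 [73T→15T]: running ratio 73/15, sense −
mesh 2 [15T→71T]: running ratio 73/71, sense +
mesh 3 [79T→75T]: running ratio 5767/5325, sense −
mesh 4 [94T→42T]: running ratio 271049/111825, sense +
mesh 5 [44T→52T]: running ratio 2981539/1453725, sense −
ω_out/ω_in = -2981539/1453725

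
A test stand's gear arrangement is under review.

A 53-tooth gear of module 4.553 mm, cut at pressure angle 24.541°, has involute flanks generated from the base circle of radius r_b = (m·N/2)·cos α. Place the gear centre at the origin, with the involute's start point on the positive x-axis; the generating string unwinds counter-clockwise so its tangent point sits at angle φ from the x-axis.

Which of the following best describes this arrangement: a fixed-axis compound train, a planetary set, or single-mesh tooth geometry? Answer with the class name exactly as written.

single-mesh tooth geometry

recognized (one wheel, involute flank): single-mesh tooth geometry, m = 4.553, N = 53
classification: single-mesh tooth geometry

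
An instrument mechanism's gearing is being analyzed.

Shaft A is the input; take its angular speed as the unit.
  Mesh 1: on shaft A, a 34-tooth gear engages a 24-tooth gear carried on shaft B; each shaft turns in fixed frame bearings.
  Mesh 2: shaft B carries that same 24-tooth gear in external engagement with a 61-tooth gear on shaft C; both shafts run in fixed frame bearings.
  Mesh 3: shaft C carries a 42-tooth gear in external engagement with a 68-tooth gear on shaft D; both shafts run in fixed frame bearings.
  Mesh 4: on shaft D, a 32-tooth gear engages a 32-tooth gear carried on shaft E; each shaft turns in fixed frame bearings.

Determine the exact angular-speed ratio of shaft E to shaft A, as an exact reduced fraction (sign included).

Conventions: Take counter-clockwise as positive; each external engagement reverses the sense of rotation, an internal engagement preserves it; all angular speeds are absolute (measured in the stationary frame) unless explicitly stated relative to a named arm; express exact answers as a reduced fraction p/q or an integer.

class = fixed-axis compound train [4 meshes; 4 ratios multiply, 4 sense flips]
mesh 1 [34T→24T]: running ratio 17/12, sense −
mesh 2 [24T→61T]: running ratio 34/61, sense +
mesh 3 [42T→68T]: running ratio 21/61, sense −
mesh 4 [32T→32T]: running ratio 21/61, sense +
ω_out/ω_in = 21/61

21/61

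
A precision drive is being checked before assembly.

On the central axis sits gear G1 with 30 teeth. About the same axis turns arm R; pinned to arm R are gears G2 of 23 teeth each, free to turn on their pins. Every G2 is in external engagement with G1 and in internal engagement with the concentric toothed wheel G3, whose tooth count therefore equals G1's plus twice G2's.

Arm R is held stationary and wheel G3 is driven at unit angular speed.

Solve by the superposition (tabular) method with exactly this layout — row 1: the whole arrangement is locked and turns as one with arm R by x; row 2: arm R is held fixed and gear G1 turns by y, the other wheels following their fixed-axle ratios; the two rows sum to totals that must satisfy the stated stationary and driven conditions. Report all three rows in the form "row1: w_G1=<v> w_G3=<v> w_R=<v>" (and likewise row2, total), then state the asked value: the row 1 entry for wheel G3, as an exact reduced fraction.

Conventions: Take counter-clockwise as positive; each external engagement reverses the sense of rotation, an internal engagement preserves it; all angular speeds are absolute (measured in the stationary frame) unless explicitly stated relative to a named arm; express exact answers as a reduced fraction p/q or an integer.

row1: w_G1=0 w_G3=0 w_R=0
row2: w_G1=-38/15 w_G3=1 w_R=0
total: w_G1=-38/15 w_G3=1 w_R=0
asked value: 0

planetary set (30T centre, 23T on arm, 76T internal) — Willis relation
row 1 — lock + rotate with arm: ω_sun = ω_ring = ω_arm = x
row 2 (arm held, sun turns y): ω_ring = −(30/76)·y, ω_arm = 0
boundary: total ω_arm = x = 0 and total ω_ring = x − (30/76)·y = 1  ⇒  y = -38/15, x = 0
row 2 ring = −(30/76)·(-38/15) = 1
totals (row 1 + row 2): sun 0 + (-38/15) = -38/15, ring 0 + 1 = 1, arm 0 + 0 = 0
asked cell (row1, ring) = 0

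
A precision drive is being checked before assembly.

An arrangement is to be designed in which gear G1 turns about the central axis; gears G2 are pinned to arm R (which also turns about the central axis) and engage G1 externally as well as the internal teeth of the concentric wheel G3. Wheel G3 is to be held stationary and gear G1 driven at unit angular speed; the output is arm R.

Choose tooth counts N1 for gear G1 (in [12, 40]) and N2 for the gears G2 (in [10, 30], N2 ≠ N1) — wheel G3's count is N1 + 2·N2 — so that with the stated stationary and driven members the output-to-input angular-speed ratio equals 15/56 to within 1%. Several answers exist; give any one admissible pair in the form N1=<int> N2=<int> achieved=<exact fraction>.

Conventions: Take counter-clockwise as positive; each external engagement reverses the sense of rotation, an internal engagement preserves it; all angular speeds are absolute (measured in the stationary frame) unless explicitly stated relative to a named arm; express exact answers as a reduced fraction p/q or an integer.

design class (target 15/56): planetary set
Willis with ω_ring = 0: ω_arm/ω_sun = N1/(N1+N3); set equal to 15/56  ⇒  N3/N1 = 1/(15/56) − 1 = 41/15
N3 = N1 + 2·N2  ⇒  N2/N1 = (N3/N1 − 1)/2 = (41/15 − 1)/2 = 13/15
smallest multiple with N1 ≥ 12 and N2 ≥ 10: k = 1  ⇒  N1 = 1·15 = 15, N2 = 1·13 = 13 (N1 ≤ 40, N2 ≤ 30, N2 ≠ N1 ✓), N3 = 15 + 2·13 = 41
check: N1/(N1+N3) with N1 = 15, N3 = 41 gives 15/56; |achieved − target| = 0 ≤ 3/1120 ✓

N1=15 N2=13 achieved=15/56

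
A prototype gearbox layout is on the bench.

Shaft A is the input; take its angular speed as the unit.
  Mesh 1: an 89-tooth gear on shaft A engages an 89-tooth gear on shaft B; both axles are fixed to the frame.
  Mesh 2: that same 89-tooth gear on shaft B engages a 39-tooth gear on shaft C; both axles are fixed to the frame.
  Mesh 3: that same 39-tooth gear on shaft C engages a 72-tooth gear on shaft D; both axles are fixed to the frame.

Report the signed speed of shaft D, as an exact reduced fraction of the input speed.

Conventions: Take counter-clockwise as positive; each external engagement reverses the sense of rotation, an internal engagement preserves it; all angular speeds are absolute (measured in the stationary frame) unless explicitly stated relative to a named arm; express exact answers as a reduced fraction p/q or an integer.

-89/72

3-mesh fixed-axis compound train (all bearings frame-fixed)
mesh 1 [89T→89T]: |ω|/ω_in = 1×89/89 = 1, sense flips to −
mesh 2 [89T→39T]: |ω|/ω_in = 1×89/39 = 89/39, sense flips to +
mesh 3 [39T→72T]: |ω|/ω_in = (89/39)×39/72 = 89/72, sense flips to −
signed output speed (× input speed) = -89/72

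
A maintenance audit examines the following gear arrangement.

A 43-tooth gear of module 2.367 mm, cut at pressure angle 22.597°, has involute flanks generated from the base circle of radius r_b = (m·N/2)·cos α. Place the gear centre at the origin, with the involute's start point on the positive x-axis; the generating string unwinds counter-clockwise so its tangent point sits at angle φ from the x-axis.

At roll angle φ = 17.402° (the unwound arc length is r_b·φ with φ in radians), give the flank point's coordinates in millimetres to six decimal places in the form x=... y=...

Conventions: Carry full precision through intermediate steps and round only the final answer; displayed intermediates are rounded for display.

x=49.100987 y=0.434754

recognized (one wheel, involute flank): single-mesh tooth geometry, m = 2.367, N = 43
pitch radius r_p = m·N/2 = 2.367·43/2 = 50.890500
base radius r_b = r_p·cos α = 50.890500·cos 22.597° = 46.983653
roll angle φ = 17.402° = 0.30372220 rad
x = r_b·(cos φ + φ·sin φ) = 49.100987
y = r_b·(sin φ − φ·cos φ) = 0.434754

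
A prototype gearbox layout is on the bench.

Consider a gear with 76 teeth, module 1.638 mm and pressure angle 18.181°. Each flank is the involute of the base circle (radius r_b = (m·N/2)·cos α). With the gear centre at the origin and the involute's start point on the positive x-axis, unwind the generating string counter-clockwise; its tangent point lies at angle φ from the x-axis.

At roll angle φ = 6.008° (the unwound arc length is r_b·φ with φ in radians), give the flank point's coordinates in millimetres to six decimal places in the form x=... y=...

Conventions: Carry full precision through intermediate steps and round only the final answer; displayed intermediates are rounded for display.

x=59.460728 y=0.022703

class = single-mesh tooth geometry [base-circle involute, m = 1.638, 76T]
pitch radius r_p = m·N/2 = 1.638·76/2 = 62.244000
base radius r_b = r_p·cos α = 62.244000·cos 18.181° = 59.136504
roll angle φ = 6.008° = 0.10485938 rad
x = r_b·(cos φ + φ·sin φ) = 59.460728
y = r_b·(sin φ − φ·cos φ) = 0.022703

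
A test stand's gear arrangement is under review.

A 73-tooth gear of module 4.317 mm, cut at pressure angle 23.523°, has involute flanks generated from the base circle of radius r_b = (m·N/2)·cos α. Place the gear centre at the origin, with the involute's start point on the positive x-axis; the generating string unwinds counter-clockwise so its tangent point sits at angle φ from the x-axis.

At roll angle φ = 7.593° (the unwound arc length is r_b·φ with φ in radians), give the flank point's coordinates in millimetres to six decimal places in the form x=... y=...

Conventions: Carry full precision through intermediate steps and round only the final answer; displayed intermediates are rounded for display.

single-mesh involute tooth geometry (73T wheel at module 4.317)
pitch radius r_p = m·N/2 = 4.317·73/2 = 157.570500
base radius r_b = r_p·cos α = 157.570500·cos 23.523° = 144.476381
roll angle φ = 7.593° = 0.13252285 rad
x = r_b·(cos φ + φ·sin φ) = 145.739485
y = r_b·(sin φ − φ·cos φ) = 0.111888

x=145.739485 y=0.111888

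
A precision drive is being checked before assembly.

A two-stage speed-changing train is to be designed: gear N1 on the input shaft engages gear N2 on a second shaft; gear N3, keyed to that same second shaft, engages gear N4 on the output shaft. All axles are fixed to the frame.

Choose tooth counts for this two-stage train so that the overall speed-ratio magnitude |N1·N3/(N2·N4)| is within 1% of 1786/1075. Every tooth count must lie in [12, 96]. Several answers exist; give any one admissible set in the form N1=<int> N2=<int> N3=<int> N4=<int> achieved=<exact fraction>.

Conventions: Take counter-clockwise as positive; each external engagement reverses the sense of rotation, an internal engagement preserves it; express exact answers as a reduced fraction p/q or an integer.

N1=19 N2=25 N3=94 N4=43 achieved=1786/1075

design class (target 1786/1075): fixed-axis compound train
target = 1786/1075 in lowest terms: an exact hit needs N1·N3 = k·1786 and N2·N4 = k·1075 for one integer k, every count in [12, 96]; additionally prefer no 1:1 stage (N1 ≠ N2, N3 ≠ N4)
k = 1: N1·N3 = 1786 = 19·94, N2·N4 = 1075 = 25·43
achieved = 19·94/(25·43) = 1786/1075; |achieved − target| = 0 ≤ 893/53750 ✓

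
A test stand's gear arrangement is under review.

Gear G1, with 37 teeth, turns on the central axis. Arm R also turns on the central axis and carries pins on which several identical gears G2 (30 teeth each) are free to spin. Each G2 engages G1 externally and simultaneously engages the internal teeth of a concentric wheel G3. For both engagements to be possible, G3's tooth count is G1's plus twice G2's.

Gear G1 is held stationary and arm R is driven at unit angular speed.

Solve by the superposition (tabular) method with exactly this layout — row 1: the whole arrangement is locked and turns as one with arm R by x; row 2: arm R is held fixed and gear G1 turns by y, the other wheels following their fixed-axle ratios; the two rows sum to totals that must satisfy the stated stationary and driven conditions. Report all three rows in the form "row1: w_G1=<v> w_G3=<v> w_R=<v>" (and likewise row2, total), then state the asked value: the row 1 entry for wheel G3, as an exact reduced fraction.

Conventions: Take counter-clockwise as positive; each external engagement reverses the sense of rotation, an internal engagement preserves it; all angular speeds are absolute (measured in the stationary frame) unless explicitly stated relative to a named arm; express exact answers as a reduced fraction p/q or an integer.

row1: w_G1=1 w_G3=1 w_R=1
row2: w_G1=-1 w_G3=37/97 w_R=0
total: w_G1=0 w_G3=134/97 w_R=1
asked value: 1

recognized (axles ride arm R): planetary set, 37/30/97 teeth
row 1 — lock + rotate with arm: ω_sun = ω_ring = ω_arm = x
row 2: sun turns y, ring = −(37/97)·y, arm 0
boundary: total ω_sun = x + y = 0 and total ω_arm = x = 1  ⇒  y = -1, x = 1
row 2 ring = −(37/97)·(-1) = 37/97
totals (row 1 + row 2): sun 1 + (-1) = 0, ring 1 + 37/97 = 134/97, arm 1 + 0 = 1
asked cell (row1, ring) = 1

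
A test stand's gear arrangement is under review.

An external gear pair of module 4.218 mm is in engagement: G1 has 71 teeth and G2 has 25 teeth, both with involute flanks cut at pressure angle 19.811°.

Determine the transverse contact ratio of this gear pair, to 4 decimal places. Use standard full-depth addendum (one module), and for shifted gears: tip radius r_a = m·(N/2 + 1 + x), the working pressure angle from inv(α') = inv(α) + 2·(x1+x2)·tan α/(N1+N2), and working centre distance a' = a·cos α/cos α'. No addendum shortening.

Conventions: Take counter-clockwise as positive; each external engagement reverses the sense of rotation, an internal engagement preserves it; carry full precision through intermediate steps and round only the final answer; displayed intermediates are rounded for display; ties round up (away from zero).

1.7201

recognized (one external pair, fixed centres): single-mesh tooth geometry, m = 4.218, N1 = 71, N2 = 25
base radii: r_b1 = 140.876805, r_b2 = 49.604509
tip radii: r_a1 = 153.957000, r_a2 = 56.943000
no profile shift: α' = α, a' = a
action lengths: √(r_a1²−r_b1²) = 62.100593, √(r_a2²−r_b2²) = 27.962438
base pitch p_b = π·m·cos α = 12.466973
CR = (62.100593 + 27.962438 − 202.464000·sin 19.81100°)/12.466973 = 1.720083
contact ratio ≈ 1.7201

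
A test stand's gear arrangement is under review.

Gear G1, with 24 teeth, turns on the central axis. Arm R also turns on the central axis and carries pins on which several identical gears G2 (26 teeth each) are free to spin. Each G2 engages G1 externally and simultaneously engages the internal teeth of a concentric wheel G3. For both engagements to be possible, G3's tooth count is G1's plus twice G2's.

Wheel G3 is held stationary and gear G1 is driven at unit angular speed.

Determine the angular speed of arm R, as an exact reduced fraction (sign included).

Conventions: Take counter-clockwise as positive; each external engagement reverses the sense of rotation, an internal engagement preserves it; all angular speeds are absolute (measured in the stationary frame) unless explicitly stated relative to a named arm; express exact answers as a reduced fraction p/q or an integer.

6/25

topology: planetary set — G1 24T / G2 26T / G3 76T, arm = carrier (Willis)
ring teeth: 24 + 2·26 = 76
24(ω_sun−ω_arm) = −76(ω_ring−ω_arm),  ω_ring = 0, ω_sun = 1
24(1−ω_arm) = −76(0−ω_arm)  ⇒  100·ω_arm = 24  ⇒  ω_arm = 6/25
exact speed ratio = 6/25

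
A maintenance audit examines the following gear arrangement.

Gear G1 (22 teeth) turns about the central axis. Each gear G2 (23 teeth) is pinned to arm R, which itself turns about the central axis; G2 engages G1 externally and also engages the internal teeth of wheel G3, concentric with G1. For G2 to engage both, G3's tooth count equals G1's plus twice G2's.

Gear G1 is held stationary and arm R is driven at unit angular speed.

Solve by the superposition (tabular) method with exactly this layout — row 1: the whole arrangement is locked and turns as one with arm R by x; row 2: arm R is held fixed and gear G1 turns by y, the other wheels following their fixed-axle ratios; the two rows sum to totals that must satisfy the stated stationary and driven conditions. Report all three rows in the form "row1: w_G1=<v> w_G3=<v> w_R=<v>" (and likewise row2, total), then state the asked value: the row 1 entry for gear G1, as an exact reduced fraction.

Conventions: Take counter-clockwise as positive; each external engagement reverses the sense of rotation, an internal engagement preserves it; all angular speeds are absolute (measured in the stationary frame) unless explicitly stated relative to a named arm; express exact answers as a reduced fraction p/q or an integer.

row1: w_G1=1 w_G3=1 w_R=1
row2: w_G1=-1 w_G3=11/34 w_R=0
total: w_G1=0 w_G3=45/34 w_R=1
asked value: 1

topology: planetary set — G1 22T / G2 23T / G3 68T, arm = carrier (Willis)
row 1: whole set turns with the arm by x
row 2 (arm held, sun turns y): ω_ring = −(22/68)·y, ω_arm = 0
boundary: total ω_sun = x + y = 0 and total ω_arm = x = 1  ⇒  y = -1, x = 1
row 2 ring = −(22/68)·(-1) = 11/34
totals (row 1 + row 2): sun 1 + (-1) = 0, ring 1 + 11/34 = 45/34, arm 1 + 0 = 1
asked cell (row1, sun) = 1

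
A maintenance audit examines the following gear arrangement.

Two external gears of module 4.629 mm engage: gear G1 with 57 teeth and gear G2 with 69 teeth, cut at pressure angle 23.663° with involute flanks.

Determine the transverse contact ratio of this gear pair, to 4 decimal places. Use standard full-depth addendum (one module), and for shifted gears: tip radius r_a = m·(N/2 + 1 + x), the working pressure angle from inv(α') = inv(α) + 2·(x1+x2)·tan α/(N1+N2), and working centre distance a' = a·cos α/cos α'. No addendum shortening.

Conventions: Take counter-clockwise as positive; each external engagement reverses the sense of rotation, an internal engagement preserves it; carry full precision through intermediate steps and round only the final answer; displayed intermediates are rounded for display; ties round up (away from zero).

1.6107

recognized (one external pair, fixed centres): single-mesh tooth geometry, m = 4.629, N1 = 57, N2 = 69
base radii: r_b1 = 120.834380, r_b2 = 146.273196
tip radii: r_a1 = 136.555500, r_a2 = 164.329500
no profile shift: α' = α, a' = a
action lengths: √(r_a1²−r_b1²) = 63.611770, √(r_a2²−r_b2²) = 74.888828
base pitch p_b = π·m·cos α = 13.319733
CR = (63.611770 + 74.888828 − 291.627000·sin 23.66300°)/13.319733 = 1.610711
contact ratio ≈ 1.6107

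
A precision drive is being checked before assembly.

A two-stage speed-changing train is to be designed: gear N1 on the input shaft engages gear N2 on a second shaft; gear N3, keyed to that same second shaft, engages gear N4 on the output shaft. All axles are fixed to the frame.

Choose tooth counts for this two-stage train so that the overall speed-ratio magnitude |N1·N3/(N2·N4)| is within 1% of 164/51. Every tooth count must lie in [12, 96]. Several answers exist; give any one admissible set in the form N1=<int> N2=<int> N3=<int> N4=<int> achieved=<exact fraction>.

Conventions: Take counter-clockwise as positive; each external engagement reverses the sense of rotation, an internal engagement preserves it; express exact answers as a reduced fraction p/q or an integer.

N1=16 N2=12 N3=41 N4=17 achieved=164/51

design class (target 164/51): fixed-axis compound train
target = 164/51 in lowest terms: an exact hit needs N1·N3 = k·164 and N2·N4 = k·51 for one integer k, every count in [12, 96]; additionally prefer no 1:1 stage (N1 ≠ N2, N3 ≠ N4)
k = 1…3: no 1:1-free in-range split of k·164 and k·51 into factor pairs; take k = 4
k = 4: N1·N3 = 656 = 16·41, N2·N4 = 204 = 12·17
achieved = 16·41/(12·17) = 164/51; |achieved − target| = 0 ≤ 41/1275 ✓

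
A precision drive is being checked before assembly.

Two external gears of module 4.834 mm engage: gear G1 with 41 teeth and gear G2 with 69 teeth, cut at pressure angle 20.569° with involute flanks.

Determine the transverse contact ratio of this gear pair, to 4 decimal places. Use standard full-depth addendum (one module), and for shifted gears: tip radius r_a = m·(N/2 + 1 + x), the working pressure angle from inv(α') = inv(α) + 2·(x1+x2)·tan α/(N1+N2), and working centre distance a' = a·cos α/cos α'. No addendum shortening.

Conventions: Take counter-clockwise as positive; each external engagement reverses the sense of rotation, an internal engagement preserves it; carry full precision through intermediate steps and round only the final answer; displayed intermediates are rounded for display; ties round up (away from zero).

1.7318

single-mesh involute tooth geometry (41T engaging 69T at module 4.834)
base radii: r_b1 = 92.779543, r_b2 = 156.141182
tip radii: r_a1 = 103.931000, r_a2 = 171.607000
no profile shift: α' = α, a' = a
action lengths: √(r_a1²−r_b1²) = 46.835982, √(r_a2²−r_b2²) = 71.196164
base pitch p_b = π·m·cos α = 14.218319
CR = (46.835982 + 71.196164 − 265.870000·sin 20.56900°)/14.218319 = 1.731757
contact ratio ≈ 1.7318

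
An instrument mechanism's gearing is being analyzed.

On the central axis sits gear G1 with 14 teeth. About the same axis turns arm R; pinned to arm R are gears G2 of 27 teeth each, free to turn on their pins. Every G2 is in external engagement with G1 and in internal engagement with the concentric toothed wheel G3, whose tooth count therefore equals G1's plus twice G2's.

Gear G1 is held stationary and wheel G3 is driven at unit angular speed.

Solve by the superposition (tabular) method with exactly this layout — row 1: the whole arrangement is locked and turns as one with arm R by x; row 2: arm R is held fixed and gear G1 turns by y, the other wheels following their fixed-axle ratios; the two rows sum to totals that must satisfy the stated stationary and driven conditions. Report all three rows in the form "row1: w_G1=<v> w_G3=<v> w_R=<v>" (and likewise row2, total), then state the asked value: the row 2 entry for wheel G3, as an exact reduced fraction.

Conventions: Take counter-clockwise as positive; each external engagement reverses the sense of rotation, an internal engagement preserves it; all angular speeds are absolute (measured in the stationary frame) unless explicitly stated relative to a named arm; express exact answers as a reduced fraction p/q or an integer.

recognized (axles ride arm R): planetary set, 14/27/68 teeth
row 1 — lock + rotate with arm: ω_sun = ω_ring = ω_arm = x
row 2 — arm fixed, fixed-axis ratios: sun y, ring −(14/68)·y, arm 0
boundary: total ω_sun = x + y = 0 and total ω_ring = x − (14/68)·y = 1  ⇒  y = -34/41, x = 34/41
row 2 ring = −(14/68)·(-34/41) = 7/41
totals (row 1 + row 2): sun 34/41 + (-34/41) = 0, ring 34/41 + 7/41 = 1, arm 34/41 + 0 = 34/41
asked cell (row2, ring) = 7/41

row1: w_G1=34/41 w_G3=34/41 w_R=34/41
row2: w_G1=-34/41 w_G3=7/41 w_R=0
total: w_G1=0 w_G3=1 w_R=34/41
asked value: 7/41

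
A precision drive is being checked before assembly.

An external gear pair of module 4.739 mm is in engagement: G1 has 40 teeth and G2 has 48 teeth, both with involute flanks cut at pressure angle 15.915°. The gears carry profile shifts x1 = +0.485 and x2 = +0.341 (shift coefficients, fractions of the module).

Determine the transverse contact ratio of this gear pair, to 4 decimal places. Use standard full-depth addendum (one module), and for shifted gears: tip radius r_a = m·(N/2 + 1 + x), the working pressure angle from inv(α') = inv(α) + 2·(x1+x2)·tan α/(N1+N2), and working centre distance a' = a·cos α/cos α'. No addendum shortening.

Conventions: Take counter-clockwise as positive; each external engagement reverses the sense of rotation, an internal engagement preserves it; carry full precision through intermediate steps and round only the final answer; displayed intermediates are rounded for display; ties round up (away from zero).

1.8088

single-mesh involute tooth geometry (40T engaging 48T at module 4.739)
base radii: r_b1 = 91.147040, r_b2 = 109.376448
tip radii: r_a1 = 101.817415, r_a2 = 120.090999
inv(α') = inv(15.915°) + 2·(+0.485+0.341)·tan α/(40+48) = 0.01272427  ⇒  α' = 19.00445°
a' = a·cos α / cos α' = 208.5160·cos 15.915°/cos 19.00445° = 212.083465
action lengths: √(r_a1²−r_b1²) = 45.376239, √(r_a2²−r_b2²) = 49.584681
base pitch p_b = π·m·cos α = 14.317344
CR = (45.376239 + 49.584681 − 212.083465·sin 19.00445°)/14.317344 = 1.808835
contact ratio ≈ 1.8088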